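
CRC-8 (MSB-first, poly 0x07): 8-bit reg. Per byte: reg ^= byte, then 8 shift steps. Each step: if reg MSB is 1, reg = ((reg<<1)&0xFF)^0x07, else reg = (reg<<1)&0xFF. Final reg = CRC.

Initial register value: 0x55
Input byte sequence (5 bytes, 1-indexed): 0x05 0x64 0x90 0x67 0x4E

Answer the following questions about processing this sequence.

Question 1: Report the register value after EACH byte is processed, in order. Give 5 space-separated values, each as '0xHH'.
0xB7 0x37 0x7C 0x41 0x2D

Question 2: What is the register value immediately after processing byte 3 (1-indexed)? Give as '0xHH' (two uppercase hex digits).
Answer: 0x7C

Derivation:
After byte 1 (0x05): reg=0xB7
After byte 2 (0x64): reg=0x37
After byte 3 (0x90): reg=0x7C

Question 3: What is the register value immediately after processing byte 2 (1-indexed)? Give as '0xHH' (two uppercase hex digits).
Answer: 0x37

Derivation:
After byte 1 (0x05): reg=0xB7
After byte 2 (0x64): reg=0x37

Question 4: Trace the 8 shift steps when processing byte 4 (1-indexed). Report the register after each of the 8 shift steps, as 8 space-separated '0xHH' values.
Answer: 0x36 0x6C 0xD8 0xB7 0x69 0xD2 0xA3 0x41

Derivation:
After byte 1 (0x05): reg=0xB7
After byte 2 (0x64): reg=0x37
After byte 3 (0x90): reg=0x7C
Register before byte 4: 0x7C
After XOR with byte 0x67: 0x1B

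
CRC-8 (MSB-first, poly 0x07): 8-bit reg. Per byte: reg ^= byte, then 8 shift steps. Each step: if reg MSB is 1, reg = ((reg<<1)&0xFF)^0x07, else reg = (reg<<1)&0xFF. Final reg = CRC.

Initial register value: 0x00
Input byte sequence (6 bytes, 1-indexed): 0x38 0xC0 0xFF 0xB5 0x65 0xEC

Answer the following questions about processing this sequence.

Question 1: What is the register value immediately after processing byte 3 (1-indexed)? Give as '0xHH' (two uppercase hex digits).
Answer: 0xAE

Derivation:
After byte 1 (0x38): reg=0xA8
After byte 2 (0xC0): reg=0x1F
After byte 3 (0xFF): reg=0xAE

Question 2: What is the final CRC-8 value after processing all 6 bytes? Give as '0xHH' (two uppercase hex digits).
After byte 1 (0x38): reg=0xA8
After byte 2 (0xC0): reg=0x1F
After byte 3 (0xFF): reg=0xAE
After byte 4 (0xB5): reg=0x41
After byte 5 (0x65): reg=0xFC
After byte 6 (0xEC): reg=0x70

Answer: 0x70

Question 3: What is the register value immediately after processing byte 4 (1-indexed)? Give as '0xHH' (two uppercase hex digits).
After byte 1 (0x38): reg=0xA8
After byte 2 (0xC0): reg=0x1F
After byte 3 (0xFF): reg=0xAE
After byte 4 (0xB5): reg=0x41

Answer: 0x41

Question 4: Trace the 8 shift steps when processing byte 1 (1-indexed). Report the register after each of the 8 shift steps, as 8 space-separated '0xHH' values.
Answer: 0x70 0xE0 0xC7 0x89 0x15 0x2A 0x54 0xA8

Derivation:
Register before byte 1: 0x00
After XOR with byte 0x38: 0x38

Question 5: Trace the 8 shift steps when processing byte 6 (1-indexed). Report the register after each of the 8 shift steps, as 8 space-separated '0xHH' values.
Answer: 0x20 0x40 0x80 0x07 0x0E 0x1C 0x38 0x70

Derivation:
After byte 1 (0x38): reg=0xA8
After byte 2 (0xC0): reg=0x1F
After byte 3 (0xFF): reg=0xAE
After byte 4 (0xB5): reg=0x41
After byte 5 (0x65): reg=0xFC
Register before byte 6: 0xFC
After XOR with byte 0xEC: 0x10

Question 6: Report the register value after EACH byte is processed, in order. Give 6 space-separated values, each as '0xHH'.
0xA8 0x1F 0xAE 0x41 0xFC 0x70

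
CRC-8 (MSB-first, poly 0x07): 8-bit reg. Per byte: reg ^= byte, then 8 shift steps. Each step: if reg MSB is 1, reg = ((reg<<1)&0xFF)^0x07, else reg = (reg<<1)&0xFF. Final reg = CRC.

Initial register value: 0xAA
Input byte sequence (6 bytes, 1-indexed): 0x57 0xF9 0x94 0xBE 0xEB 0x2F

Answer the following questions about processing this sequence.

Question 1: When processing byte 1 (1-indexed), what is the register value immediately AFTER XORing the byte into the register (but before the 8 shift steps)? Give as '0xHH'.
Answer: 0xFD

Derivation:
Register before byte 1: 0xAA
Byte 1: 0x57
0xAA XOR 0x57 = 0xFD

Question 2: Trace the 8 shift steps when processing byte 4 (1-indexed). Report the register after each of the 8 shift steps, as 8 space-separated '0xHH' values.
After byte 1 (0x57): reg=0xFD
After byte 2 (0xF9): reg=0x1C
After byte 3 (0x94): reg=0xB1
Register before byte 4: 0xB1
After XOR with byte 0xBE: 0x0F

Answer: 0x1E 0x3C 0x78 0xF0 0xE7 0xC9 0x95 0x2D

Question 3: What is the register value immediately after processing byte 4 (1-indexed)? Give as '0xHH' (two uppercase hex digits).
Answer: 0x2D

Derivation:
After byte 1 (0x57): reg=0xFD
After byte 2 (0xF9): reg=0x1C
After byte 3 (0x94): reg=0xB1
After byte 4 (0xBE): reg=0x2D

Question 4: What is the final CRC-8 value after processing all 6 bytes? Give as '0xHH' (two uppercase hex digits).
After byte 1 (0x57): reg=0xFD
After byte 2 (0xF9): reg=0x1C
After byte 3 (0x94): reg=0xB1
After byte 4 (0xBE): reg=0x2D
After byte 5 (0xEB): reg=0x5C
After byte 6 (0x2F): reg=0x5E

Answer: 0x5E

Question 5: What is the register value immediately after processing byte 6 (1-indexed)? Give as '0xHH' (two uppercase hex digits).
After byte 1 (0x57): reg=0xFD
After byte 2 (0xF9): reg=0x1C
After byte 3 (0x94): reg=0xB1
After byte 4 (0xBE): reg=0x2D
After byte 5 (0xEB): reg=0x5C
After byte 6 (0x2F): reg=0x5E

Answer: 0x5E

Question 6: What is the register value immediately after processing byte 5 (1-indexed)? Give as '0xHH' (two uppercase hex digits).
Answer: 0x5C

Derivation:
After byte 1 (0x57): reg=0xFD
After byte 2 (0xF9): reg=0x1C
After byte 3 (0x94): reg=0xB1
After byte 4 (0xBE): reg=0x2D
After byte 5 (0xEB): reg=0x5C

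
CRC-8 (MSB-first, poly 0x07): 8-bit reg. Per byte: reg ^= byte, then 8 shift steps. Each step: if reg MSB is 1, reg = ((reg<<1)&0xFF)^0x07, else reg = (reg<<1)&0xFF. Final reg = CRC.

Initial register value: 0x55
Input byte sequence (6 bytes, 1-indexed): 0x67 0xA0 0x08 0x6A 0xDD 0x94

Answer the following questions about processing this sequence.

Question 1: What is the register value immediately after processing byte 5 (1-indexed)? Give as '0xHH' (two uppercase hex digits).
After byte 1 (0x67): reg=0x9E
After byte 2 (0xA0): reg=0xBA
After byte 3 (0x08): reg=0x17
After byte 4 (0x6A): reg=0x74
After byte 5 (0xDD): reg=0x56

Answer: 0x56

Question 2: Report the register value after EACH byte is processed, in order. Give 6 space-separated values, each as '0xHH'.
0x9E 0xBA 0x17 0x74 0x56 0x40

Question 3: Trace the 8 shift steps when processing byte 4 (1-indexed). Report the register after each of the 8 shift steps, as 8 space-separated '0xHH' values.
After byte 1 (0x67): reg=0x9E
After byte 2 (0xA0): reg=0xBA
After byte 3 (0x08): reg=0x17
Register before byte 4: 0x17
After XOR with byte 0x6A: 0x7D

Answer: 0xFA 0xF3 0xE1 0xC5 0x8D 0x1D 0x3A 0x74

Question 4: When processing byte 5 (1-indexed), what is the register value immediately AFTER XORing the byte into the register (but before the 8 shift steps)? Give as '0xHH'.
Register before byte 5: 0x74
Byte 5: 0xDD
0x74 XOR 0xDD = 0xA9

Answer: 0xA9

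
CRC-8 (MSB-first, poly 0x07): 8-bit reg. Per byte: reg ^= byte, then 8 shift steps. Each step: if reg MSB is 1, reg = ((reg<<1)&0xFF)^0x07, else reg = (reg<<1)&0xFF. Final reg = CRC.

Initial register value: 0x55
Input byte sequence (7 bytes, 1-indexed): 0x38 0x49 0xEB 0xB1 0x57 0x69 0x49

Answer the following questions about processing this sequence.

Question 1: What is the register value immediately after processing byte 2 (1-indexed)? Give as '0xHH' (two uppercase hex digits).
After byte 1 (0x38): reg=0x04
After byte 2 (0x49): reg=0xE4

Answer: 0xE4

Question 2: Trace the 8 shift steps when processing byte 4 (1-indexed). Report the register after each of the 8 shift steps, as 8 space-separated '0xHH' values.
After byte 1 (0x38): reg=0x04
After byte 2 (0x49): reg=0xE4
After byte 3 (0xEB): reg=0x2D
Register before byte 4: 0x2D
After XOR with byte 0xB1: 0x9C

Answer: 0x3F 0x7E 0xFC 0xFF 0xF9 0xF5 0xED 0xDD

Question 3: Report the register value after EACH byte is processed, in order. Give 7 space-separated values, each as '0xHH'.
0x04 0xE4 0x2D 0xDD 0xBF 0x2C 0x3C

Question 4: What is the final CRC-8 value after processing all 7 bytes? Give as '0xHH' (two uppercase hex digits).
Answer: 0x3C

Derivation:
After byte 1 (0x38): reg=0x04
After byte 2 (0x49): reg=0xE4
After byte 3 (0xEB): reg=0x2D
After byte 4 (0xB1): reg=0xDD
After byte 5 (0x57): reg=0xBF
After byte 6 (0x69): reg=0x2C
After byte 7 (0x49): reg=0x3C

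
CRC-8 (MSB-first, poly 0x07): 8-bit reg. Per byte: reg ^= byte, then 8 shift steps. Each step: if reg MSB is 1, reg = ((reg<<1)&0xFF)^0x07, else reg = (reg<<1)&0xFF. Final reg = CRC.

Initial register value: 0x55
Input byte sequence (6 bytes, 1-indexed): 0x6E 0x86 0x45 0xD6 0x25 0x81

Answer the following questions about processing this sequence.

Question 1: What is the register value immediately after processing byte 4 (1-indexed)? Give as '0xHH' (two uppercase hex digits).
Answer: 0x63

Derivation:
After byte 1 (0x6E): reg=0xA1
After byte 2 (0x86): reg=0xF5
After byte 3 (0x45): reg=0x19
After byte 4 (0xD6): reg=0x63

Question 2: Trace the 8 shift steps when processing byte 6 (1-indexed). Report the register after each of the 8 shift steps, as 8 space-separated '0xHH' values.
After byte 1 (0x6E): reg=0xA1
After byte 2 (0x86): reg=0xF5
After byte 3 (0x45): reg=0x19
After byte 4 (0xD6): reg=0x63
After byte 5 (0x25): reg=0xD5
Register before byte 6: 0xD5
After XOR with byte 0x81: 0x54

Answer: 0xA8 0x57 0xAE 0x5B 0xB6 0x6B 0xD6 0xAB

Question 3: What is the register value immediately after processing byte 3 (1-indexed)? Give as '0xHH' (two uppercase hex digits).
Answer: 0x19

Derivation:
After byte 1 (0x6E): reg=0xA1
After byte 2 (0x86): reg=0xF5
After byte 3 (0x45): reg=0x19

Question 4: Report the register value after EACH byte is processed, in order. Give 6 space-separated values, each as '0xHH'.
0xA1 0xF5 0x19 0x63 0xD5 0xAB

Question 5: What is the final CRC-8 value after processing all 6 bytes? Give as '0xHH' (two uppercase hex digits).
Answer: 0xAB

Derivation:
After byte 1 (0x6E): reg=0xA1
After byte 2 (0x86): reg=0xF5
After byte 3 (0x45): reg=0x19
After byte 4 (0xD6): reg=0x63
After byte 5 (0x25): reg=0xD5
After byte 6 (0x81): reg=0xAB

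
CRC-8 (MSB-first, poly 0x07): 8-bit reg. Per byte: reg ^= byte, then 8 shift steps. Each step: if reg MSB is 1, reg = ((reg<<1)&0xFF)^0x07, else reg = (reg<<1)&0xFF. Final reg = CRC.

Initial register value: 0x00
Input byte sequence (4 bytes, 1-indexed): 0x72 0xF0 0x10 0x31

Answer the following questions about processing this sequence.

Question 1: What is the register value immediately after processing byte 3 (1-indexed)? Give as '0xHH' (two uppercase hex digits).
After byte 1 (0x72): reg=0x59
After byte 2 (0xF0): reg=0x56
After byte 3 (0x10): reg=0xD5

Answer: 0xD5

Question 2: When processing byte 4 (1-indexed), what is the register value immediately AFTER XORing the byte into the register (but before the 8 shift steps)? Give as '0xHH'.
Register before byte 4: 0xD5
Byte 4: 0x31
0xD5 XOR 0x31 = 0xE4

Answer: 0xE4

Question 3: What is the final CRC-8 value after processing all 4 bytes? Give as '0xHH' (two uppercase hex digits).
Answer: 0xB2

Derivation:
After byte 1 (0x72): reg=0x59
After byte 2 (0xF0): reg=0x56
After byte 3 (0x10): reg=0xD5
After byte 4 (0x31): reg=0xB2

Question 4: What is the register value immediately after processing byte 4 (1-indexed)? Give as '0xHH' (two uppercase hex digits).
Answer: 0xB2

Derivation:
After byte 1 (0x72): reg=0x59
After byte 2 (0xF0): reg=0x56
After byte 3 (0x10): reg=0xD5
After byte 4 (0x31): reg=0xB2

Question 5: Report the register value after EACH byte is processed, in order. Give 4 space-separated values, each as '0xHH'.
0x59 0x56 0xD5 0xB2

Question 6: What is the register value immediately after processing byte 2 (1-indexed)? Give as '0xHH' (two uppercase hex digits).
Answer: 0x56

Derivation:
After byte 1 (0x72): reg=0x59
After byte 2 (0xF0): reg=0x56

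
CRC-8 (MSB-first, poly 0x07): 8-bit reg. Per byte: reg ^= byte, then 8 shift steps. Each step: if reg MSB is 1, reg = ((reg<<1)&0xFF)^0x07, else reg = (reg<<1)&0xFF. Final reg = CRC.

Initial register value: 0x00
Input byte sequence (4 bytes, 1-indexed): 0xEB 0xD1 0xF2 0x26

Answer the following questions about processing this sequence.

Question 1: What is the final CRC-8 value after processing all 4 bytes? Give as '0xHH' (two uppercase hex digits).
Answer: 0x66

Derivation:
After byte 1 (0xEB): reg=0x9F
After byte 2 (0xD1): reg=0xED
After byte 3 (0xF2): reg=0x5D
After byte 4 (0x26): reg=0x66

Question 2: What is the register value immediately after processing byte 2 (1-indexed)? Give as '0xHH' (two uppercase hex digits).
Answer: 0xED

Derivation:
After byte 1 (0xEB): reg=0x9F
After byte 2 (0xD1): reg=0xED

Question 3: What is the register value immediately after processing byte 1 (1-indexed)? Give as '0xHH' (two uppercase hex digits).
Answer: 0x9F

Derivation:
After byte 1 (0xEB): reg=0x9F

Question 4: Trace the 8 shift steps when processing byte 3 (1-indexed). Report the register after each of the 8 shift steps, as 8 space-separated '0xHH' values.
After byte 1 (0xEB): reg=0x9F
After byte 2 (0xD1): reg=0xED
Register before byte 3: 0xED
After XOR with byte 0xF2: 0x1F

Answer: 0x3E 0x7C 0xF8 0xF7 0xE9 0xD5 0xAD 0x5D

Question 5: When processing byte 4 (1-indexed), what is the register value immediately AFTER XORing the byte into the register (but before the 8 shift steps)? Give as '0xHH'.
Answer: 0x7B

Derivation:
Register before byte 4: 0x5D
Byte 4: 0x26
0x5D XOR 0x26 = 0x7B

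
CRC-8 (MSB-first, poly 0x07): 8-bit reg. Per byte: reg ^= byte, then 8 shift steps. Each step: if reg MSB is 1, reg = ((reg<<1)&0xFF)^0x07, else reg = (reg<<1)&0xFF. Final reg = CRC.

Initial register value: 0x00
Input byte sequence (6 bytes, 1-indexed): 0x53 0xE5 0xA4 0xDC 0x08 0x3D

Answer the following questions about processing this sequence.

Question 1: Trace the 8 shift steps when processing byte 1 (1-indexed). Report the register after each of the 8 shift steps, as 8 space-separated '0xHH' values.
Register before byte 1: 0x00
After XOR with byte 0x53: 0x53

Answer: 0xA6 0x4B 0x96 0x2B 0x56 0xAC 0x5F 0xBE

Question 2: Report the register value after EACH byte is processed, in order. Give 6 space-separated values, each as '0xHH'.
0xBE 0x86 0xEE 0x9E 0xEB 0x2C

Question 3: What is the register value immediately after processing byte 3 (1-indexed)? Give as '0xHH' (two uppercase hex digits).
Answer: 0xEE

Derivation:
After byte 1 (0x53): reg=0xBE
After byte 2 (0xE5): reg=0x86
After byte 3 (0xA4): reg=0xEE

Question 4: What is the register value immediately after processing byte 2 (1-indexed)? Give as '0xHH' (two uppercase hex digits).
Answer: 0x86

Derivation:
After byte 1 (0x53): reg=0xBE
After byte 2 (0xE5): reg=0x86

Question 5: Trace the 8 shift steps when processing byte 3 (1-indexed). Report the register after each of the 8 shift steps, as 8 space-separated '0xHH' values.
Answer: 0x44 0x88 0x17 0x2E 0x5C 0xB8 0x77 0xEE

Derivation:
After byte 1 (0x53): reg=0xBE
After byte 2 (0xE5): reg=0x86
Register before byte 3: 0x86
After XOR with byte 0xA4: 0x22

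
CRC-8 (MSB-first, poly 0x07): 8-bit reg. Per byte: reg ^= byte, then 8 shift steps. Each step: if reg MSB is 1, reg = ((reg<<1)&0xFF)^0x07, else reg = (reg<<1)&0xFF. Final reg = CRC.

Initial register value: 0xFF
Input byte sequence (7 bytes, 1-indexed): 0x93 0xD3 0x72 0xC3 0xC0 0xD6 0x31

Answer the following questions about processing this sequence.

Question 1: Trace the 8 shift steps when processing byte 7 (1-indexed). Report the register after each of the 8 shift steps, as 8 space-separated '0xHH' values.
Answer: 0x61 0xC2 0x83 0x01 0x02 0x04 0x08 0x10

Derivation:
After byte 1 (0x93): reg=0x03
After byte 2 (0xD3): reg=0x3E
After byte 3 (0x72): reg=0xE3
After byte 4 (0xC3): reg=0xE0
After byte 5 (0xC0): reg=0xE0
After byte 6 (0xD6): reg=0x82
Register before byte 7: 0x82
After XOR with byte 0x31: 0xB3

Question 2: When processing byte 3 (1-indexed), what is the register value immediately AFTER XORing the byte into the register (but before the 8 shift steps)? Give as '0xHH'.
Answer: 0x4C

Derivation:
Register before byte 3: 0x3E
Byte 3: 0x72
0x3E XOR 0x72 = 0x4C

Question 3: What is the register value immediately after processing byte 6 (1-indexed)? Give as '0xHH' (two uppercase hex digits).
After byte 1 (0x93): reg=0x03
After byte 2 (0xD3): reg=0x3E
After byte 3 (0x72): reg=0xE3
After byte 4 (0xC3): reg=0xE0
After byte 5 (0xC0): reg=0xE0
After byte 6 (0xD6): reg=0x82

Answer: 0x82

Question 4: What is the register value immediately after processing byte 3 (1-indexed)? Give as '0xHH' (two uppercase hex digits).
Answer: 0xE3

Derivation:
After byte 1 (0x93): reg=0x03
After byte 2 (0xD3): reg=0x3E
After byte 3 (0x72): reg=0xE3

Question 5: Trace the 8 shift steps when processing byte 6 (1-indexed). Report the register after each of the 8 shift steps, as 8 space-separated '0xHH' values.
After byte 1 (0x93): reg=0x03
After byte 2 (0xD3): reg=0x3E
After byte 3 (0x72): reg=0xE3
After byte 4 (0xC3): reg=0xE0
After byte 5 (0xC0): reg=0xE0
Register before byte 6: 0xE0
After XOR with byte 0xD6: 0x36

Answer: 0x6C 0xD8 0xB7 0x69 0xD2 0xA3 0x41 0x82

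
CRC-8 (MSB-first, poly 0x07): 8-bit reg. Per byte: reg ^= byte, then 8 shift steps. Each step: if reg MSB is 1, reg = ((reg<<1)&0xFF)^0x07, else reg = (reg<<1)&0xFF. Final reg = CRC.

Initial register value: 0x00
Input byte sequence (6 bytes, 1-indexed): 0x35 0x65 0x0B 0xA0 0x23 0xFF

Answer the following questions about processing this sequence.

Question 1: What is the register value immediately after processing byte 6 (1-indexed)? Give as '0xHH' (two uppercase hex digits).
After byte 1 (0x35): reg=0x8B
After byte 2 (0x65): reg=0x84
After byte 3 (0x0B): reg=0xA4
After byte 4 (0xA0): reg=0x1C
After byte 5 (0x23): reg=0xBD
After byte 6 (0xFF): reg=0xC9

Answer: 0xC9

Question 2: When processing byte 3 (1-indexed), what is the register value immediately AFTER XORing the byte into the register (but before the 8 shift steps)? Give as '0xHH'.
Answer: 0x8F

Derivation:
Register before byte 3: 0x84
Byte 3: 0x0B
0x84 XOR 0x0B = 0x8F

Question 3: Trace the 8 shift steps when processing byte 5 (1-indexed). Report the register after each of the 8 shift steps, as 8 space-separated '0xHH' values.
After byte 1 (0x35): reg=0x8B
After byte 2 (0x65): reg=0x84
After byte 3 (0x0B): reg=0xA4
After byte 4 (0xA0): reg=0x1C
Register before byte 5: 0x1C
After XOR with byte 0x23: 0x3F

Answer: 0x7E 0xFC 0xFF 0xF9 0xF5 0xED 0xDD 0xBD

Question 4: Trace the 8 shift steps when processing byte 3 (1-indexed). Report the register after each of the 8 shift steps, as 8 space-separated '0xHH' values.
Answer: 0x19 0x32 0x64 0xC8 0x97 0x29 0x52 0xA4

Derivation:
After byte 1 (0x35): reg=0x8B
After byte 2 (0x65): reg=0x84
Register before byte 3: 0x84
After XOR with byte 0x0B: 0x8F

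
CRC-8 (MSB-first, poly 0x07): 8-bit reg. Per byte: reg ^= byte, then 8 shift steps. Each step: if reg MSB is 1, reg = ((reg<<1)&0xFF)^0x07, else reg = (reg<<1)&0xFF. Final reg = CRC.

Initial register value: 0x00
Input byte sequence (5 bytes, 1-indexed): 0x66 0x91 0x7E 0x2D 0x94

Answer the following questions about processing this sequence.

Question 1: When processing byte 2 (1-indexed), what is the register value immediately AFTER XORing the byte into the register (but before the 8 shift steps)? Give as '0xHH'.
Register before byte 2: 0x35
Byte 2: 0x91
0x35 XOR 0x91 = 0xA4

Answer: 0xA4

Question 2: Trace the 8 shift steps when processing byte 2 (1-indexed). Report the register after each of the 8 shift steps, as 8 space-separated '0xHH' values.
Answer: 0x4F 0x9E 0x3B 0x76 0xEC 0xDF 0xB9 0x75

Derivation:
After byte 1 (0x66): reg=0x35
Register before byte 2: 0x35
After XOR with byte 0x91: 0xA4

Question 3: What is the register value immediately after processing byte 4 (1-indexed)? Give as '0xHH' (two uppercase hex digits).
Answer: 0x54

Derivation:
After byte 1 (0x66): reg=0x35
After byte 2 (0x91): reg=0x75
After byte 3 (0x7E): reg=0x31
After byte 4 (0x2D): reg=0x54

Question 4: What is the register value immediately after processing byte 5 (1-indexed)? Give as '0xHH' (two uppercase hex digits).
After byte 1 (0x66): reg=0x35
After byte 2 (0x91): reg=0x75
After byte 3 (0x7E): reg=0x31
After byte 4 (0x2D): reg=0x54
After byte 5 (0x94): reg=0x4E

Answer: 0x4E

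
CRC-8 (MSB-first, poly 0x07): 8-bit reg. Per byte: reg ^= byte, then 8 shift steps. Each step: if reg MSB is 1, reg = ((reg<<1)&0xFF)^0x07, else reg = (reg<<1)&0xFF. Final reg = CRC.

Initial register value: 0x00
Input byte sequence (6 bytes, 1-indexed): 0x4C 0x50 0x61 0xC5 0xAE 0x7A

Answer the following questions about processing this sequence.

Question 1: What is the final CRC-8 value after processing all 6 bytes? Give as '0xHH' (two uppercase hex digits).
Answer: 0xC6

Derivation:
After byte 1 (0x4C): reg=0xE3
After byte 2 (0x50): reg=0x10
After byte 3 (0x61): reg=0x50
After byte 4 (0xC5): reg=0xE2
After byte 5 (0xAE): reg=0xE3
After byte 6 (0x7A): reg=0xC6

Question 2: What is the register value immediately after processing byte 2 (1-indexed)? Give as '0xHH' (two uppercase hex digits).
After byte 1 (0x4C): reg=0xE3
After byte 2 (0x50): reg=0x10

Answer: 0x10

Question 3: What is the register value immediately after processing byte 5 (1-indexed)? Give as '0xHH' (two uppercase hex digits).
After byte 1 (0x4C): reg=0xE3
After byte 2 (0x50): reg=0x10
After byte 3 (0x61): reg=0x50
After byte 4 (0xC5): reg=0xE2
After byte 5 (0xAE): reg=0xE3

Answer: 0xE3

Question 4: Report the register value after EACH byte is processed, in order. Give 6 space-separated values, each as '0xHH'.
0xE3 0x10 0x50 0xE2 0xE3 0xC6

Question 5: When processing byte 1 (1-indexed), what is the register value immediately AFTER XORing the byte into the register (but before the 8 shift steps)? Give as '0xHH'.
Answer: 0x4C

Derivation:
Register before byte 1: 0x00
Byte 1: 0x4C
0x00 XOR 0x4C = 0x4C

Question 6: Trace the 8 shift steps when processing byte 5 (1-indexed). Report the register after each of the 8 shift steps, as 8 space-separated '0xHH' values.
Answer: 0x98 0x37 0x6E 0xDC 0xBF 0x79 0xF2 0xE3

Derivation:
After byte 1 (0x4C): reg=0xE3
After byte 2 (0x50): reg=0x10
After byte 3 (0x61): reg=0x50
After byte 4 (0xC5): reg=0xE2
Register before byte 5: 0xE2
After XOR with byte 0xAE: 0x4C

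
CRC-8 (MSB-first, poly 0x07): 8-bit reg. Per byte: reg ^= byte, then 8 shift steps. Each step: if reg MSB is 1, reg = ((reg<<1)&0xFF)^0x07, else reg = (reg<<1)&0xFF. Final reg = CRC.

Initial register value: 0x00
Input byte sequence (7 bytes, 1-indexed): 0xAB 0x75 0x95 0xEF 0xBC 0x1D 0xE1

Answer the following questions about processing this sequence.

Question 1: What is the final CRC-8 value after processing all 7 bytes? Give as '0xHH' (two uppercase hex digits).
After byte 1 (0xAB): reg=0x58
After byte 2 (0x75): reg=0xC3
After byte 3 (0x95): reg=0xA5
After byte 4 (0xEF): reg=0xF1
After byte 5 (0xBC): reg=0xE4
After byte 6 (0x1D): reg=0xE1
After byte 7 (0xE1): reg=0x00

Answer: 0x00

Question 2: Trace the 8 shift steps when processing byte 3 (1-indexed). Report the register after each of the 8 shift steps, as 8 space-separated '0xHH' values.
Answer: 0xAC 0x5F 0xBE 0x7B 0xF6 0xEB 0xD1 0xA5

Derivation:
After byte 1 (0xAB): reg=0x58
After byte 2 (0x75): reg=0xC3
Register before byte 3: 0xC3
After XOR with byte 0x95: 0x56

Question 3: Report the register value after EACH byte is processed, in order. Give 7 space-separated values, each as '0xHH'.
0x58 0xC3 0xA5 0xF1 0xE4 0xE1 0x00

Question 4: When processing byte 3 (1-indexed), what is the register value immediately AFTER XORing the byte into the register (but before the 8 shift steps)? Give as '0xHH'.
Answer: 0x56

Derivation:
Register before byte 3: 0xC3
Byte 3: 0x95
0xC3 XOR 0x95 = 0x56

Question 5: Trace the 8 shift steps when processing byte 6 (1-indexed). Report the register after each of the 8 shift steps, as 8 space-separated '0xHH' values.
After byte 1 (0xAB): reg=0x58
After byte 2 (0x75): reg=0xC3
After byte 3 (0x95): reg=0xA5
After byte 4 (0xEF): reg=0xF1
After byte 5 (0xBC): reg=0xE4
Register before byte 6: 0xE4
After XOR with byte 0x1D: 0xF9

Answer: 0xF5 0xED 0xDD 0xBD 0x7D 0xFA 0xF3 0xE1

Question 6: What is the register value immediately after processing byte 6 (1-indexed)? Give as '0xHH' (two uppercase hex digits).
After byte 1 (0xAB): reg=0x58
After byte 2 (0x75): reg=0xC3
After byte 3 (0x95): reg=0xA5
After byte 4 (0xEF): reg=0xF1
After byte 5 (0xBC): reg=0xE4
After byte 6 (0x1D): reg=0xE1

Answer: 0xE1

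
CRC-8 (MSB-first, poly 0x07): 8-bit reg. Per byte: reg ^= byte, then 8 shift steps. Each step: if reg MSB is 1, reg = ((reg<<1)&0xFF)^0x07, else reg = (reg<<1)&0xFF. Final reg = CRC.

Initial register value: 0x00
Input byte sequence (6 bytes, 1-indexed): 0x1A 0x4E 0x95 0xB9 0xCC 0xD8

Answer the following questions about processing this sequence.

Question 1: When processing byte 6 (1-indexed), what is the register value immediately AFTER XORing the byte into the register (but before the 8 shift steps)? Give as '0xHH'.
Register before byte 6: 0x41
Byte 6: 0xD8
0x41 XOR 0xD8 = 0x99

Answer: 0x99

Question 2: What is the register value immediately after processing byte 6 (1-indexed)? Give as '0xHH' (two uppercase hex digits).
After byte 1 (0x1A): reg=0x46
After byte 2 (0x4E): reg=0x38
After byte 3 (0x95): reg=0x4A
After byte 4 (0xB9): reg=0xD7
After byte 5 (0xCC): reg=0x41
After byte 6 (0xD8): reg=0xC6

Answer: 0xC6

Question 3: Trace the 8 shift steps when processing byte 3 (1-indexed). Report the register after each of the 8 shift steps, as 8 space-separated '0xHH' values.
Answer: 0x5D 0xBA 0x73 0xE6 0xCB 0x91 0x25 0x4A

Derivation:
After byte 1 (0x1A): reg=0x46
After byte 2 (0x4E): reg=0x38
Register before byte 3: 0x38
After XOR with byte 0x95: 0xAD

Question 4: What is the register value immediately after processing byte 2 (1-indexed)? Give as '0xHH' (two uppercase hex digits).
After byte 1 (0x1A): reg=0x46
After byte 2 (0x4E): reg=0x38

Answer: 0x38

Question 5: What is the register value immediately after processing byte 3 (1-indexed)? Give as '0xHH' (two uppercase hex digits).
After byte 1 (0x1A): reg=0x46
After byte 2 (0x4E): reg=0x38
After byte 3 (0x95): reg=0x4A

Answer: 0x4A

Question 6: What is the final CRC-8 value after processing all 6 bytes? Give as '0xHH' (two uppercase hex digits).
After byte 1 (0x1A): reg=0x46
After byte 2 (0x4E): reg=0x38
After byte 3 (0x95): reg=0x4A
After byte 4 (0xB9): reg=0xD7
After byte 5 (0xCC): reg=0x41
After byte 6 (0xD8): reg=0xC6

Answer: 0xC6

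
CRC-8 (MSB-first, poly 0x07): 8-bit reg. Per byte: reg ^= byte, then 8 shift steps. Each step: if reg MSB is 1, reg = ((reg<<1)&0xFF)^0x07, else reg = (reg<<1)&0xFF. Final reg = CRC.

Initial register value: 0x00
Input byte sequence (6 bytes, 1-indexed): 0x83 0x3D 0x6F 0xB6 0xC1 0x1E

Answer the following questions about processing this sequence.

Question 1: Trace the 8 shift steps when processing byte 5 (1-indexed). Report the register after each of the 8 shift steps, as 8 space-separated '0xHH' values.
After byte 1 (0x83): reg=0x80
After byte 2 (0x3D): reg=0x3A
After byte 3 (0x6F): reg=0xAC
After byte 4 (0xB6): reg=0x46
Register before byte 5: 0x46
After XOR with byte 0xC1: 0x87

Answer: 0x09 0x12 0x24 0x48 0x90 0x27 0x4E 0x9C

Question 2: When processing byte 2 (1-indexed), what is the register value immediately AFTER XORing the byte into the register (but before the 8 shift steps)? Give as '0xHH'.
Register before byte 2: 0x80
Byte 2: 0x3D
0x80 XOR 0x3D = 0xBD

Answer: 0xBD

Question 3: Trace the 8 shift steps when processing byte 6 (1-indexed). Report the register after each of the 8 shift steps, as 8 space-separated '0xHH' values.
After byte 1 (0x83): reg=0x80
After byte 2 (0x3D): reg=0x3A
After byte 3 (0x6F): reg=0xAC
After byte 4 (0xB6): reg=0x46
After byte 5 (0xC1): reg=0x9C
Register before byte 6: 0x9C
After XOR with byte 0x1E: 0x82

Answer: 0x03 0x06 0x0C 0x18 0x30 0x60 0xC0 0x87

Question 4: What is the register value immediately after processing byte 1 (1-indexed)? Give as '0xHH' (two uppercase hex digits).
After byte 1 (0x83): reg=0x80

Answer: 0x80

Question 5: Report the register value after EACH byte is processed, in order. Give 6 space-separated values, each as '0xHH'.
0x80 0x3A 0xAC 0x46 0x9C 0x87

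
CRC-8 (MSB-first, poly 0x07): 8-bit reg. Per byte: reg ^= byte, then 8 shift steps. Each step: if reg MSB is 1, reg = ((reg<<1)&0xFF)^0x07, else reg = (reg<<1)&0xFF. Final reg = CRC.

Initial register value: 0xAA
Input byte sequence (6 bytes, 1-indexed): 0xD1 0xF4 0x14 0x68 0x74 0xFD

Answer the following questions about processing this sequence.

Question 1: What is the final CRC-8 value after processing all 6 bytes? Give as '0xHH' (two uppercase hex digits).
Answer: 0xC1

Derivation:
After byte 1 (0xD1): reg=0x66
After byte 2 (0xF4): reg=0xF7
After byte 3 (0x14): reg=0xA7
After byte 4 (0x68): reg=0x63
After byte 5 (0x74): reg=0x65
After byte 6 (0xFD): reg=0xC1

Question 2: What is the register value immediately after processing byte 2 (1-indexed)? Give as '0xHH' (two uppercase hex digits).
After byte 1 (0xD1): reg=0x66
After byte 2 (0xF4): reg=0xF7

Answer: 0xF7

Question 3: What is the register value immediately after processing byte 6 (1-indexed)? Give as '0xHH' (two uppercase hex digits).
After byte 1 (0xD1): reg=0x66
After byte 2 (0xF4): reg=0xF7
After byte 3 (0x14): reg=0xA7
After byte 4 (0x68): reg=0x63
After byte 5 (0x74): reg=0x65
After byte 6 (0xFD): reg=0xC1

Answer: 0xC1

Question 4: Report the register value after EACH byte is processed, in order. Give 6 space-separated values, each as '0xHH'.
0x66 0xF7 0xA7 0x63 0x65 0xC1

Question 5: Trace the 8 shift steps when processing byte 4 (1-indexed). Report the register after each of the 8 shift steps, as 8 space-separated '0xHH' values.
Answer: 0x99 0x35 0x6A 0xD4 0xAF 0x59 0xB2 0x63

Derivation:
After byte 1 (0xD1): reg=0x66
After byte 2 (0xF4): reg=0xF7
After byte 3 (0x14): reg=0xA7
Register before byte 4: 0xA7
After XOR with byte 0x68: 0xCF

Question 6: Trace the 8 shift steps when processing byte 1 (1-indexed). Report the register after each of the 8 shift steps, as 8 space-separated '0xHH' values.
Register before byte 1: 0xAA
After XOR with byte 0xD1: 0x7B

Answer: 0xF6 0xEB 0xD1 0xA5 0x4D 0x9A 0x33 0x66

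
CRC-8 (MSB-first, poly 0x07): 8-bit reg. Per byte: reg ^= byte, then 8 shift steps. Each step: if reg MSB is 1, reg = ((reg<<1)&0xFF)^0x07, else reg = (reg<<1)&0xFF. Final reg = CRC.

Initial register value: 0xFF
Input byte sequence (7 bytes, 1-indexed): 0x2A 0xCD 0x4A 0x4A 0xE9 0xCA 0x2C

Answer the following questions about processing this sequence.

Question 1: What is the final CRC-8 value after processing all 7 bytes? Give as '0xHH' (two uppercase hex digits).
Answer: 0xA3

Derivation:
After byte 1 (0x2A): reg=0x25
After byte 2 (0xCD): reg=0x96
After byte 3 (0x4A): reg=0x1A
After byte 4 (0x4A): reg=0xB7
After byte 5 (0xE9): reg=0x9D
After byte 6 (0xCA): reg=0xA2
After byte 7 (0x2C): reg=0xA3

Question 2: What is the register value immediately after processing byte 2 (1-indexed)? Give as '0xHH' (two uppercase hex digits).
Answer: 0x96

Derivation:
After byte 1 (0x2A): reg=0x25
After byte 2 (0xCD): reg=0x96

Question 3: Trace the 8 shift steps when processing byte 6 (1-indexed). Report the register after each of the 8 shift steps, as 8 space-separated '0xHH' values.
Answer: 0xAE 0x5B 0xB6 0x6B 0xD6 0xAB 0x51 0xA2

Derivation:
After byte 1 (0x2A): reg=0x25
After byte 2 (0xCD): reg=0x96
After byte 3 (0x4A): reg=0x1A
After byte 4 (0x4A): reg=0xB7
After byte 5 (0xE9): reg=0x9D
Register before byte 6: 0x9D
After XOR with byte 0xCA: 0x57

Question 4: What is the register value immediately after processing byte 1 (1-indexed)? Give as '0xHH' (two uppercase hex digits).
After byte 1 (0x2A): reg=0x25

Answer: 0x25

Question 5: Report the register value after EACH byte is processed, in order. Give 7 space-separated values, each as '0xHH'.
0x25 0x96 0x1A 0xB7 0x9D 0xA2 0xA3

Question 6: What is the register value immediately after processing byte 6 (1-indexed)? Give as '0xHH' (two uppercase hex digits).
After byte 1 (0x2A): reg=0x25
After byte 2 (0xCD): reg=0x96
After byte 3 (0x4A): reg=0x1A
After byte 4 (0x4A): reg=0xB7
After byte 5 (0xE9): reg=0x9D
After byte 6 (0xCA): reg=0xA2

Answer: 0xA2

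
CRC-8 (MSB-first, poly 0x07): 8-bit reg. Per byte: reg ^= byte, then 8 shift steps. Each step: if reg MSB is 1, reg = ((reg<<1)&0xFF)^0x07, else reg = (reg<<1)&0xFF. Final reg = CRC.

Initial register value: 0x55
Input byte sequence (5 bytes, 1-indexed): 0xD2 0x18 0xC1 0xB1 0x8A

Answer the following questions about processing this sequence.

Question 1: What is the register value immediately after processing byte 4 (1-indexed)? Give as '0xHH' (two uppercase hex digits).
Answer: 0x46

Derivation:
After byte 1 (0xD2): reg=0x9C
After byte 2 (0x18): reg=0x95
After byte 3 (0xC1): reg=0xAB
After byte 4 (0xB1): reg=0x46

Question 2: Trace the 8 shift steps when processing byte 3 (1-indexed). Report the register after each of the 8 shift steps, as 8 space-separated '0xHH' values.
Answer: 0xA8 0x57 0xAE 0x5B 0xB6 0x6B 0xD6 0xAB

Derivation:
After byte 1 (0xD2): reg=0x9C
After byte 2 (0x18): reg=0x95
Register before byte 3: 0x95
After XOR with byte 0xC1: 0x54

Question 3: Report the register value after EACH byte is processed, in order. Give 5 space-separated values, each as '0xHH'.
0x9C 0x95 0xAB 0x46 0x6A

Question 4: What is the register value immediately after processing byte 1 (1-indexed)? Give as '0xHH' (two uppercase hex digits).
Answer: 0x9C

Derivation:
After byte 1 (0xD2): reg=0x9C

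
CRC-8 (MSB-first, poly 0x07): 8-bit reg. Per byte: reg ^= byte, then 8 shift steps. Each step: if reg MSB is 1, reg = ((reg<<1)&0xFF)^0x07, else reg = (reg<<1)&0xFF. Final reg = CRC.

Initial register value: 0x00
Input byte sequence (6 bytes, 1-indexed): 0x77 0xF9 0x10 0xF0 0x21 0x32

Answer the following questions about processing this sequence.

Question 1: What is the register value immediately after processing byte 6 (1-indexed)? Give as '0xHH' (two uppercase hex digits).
Answer: 0x50

Derivation:
After byte 1 (0x77): reg=0x42
After byte 2 (0xF9): reg=0x28
After byte 3 (0x10): reg=0xA8
After byte 4 (0xF0): reg=0x8F
After byte 5 (0x21): reg=0x43
After byte 6 (0x32): reg=0x50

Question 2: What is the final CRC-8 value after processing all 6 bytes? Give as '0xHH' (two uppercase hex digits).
After byte 1 (0x77): reg=0x42
After byte 2 (0xF9): reg=0x28
After byte 3 (0x10): reg=0xA8
After byte 4 (0xF0): reg=0x8F
After byte 5 (0x21): reg=0x43
After byte 6 (0x32): reg=0x50

Answer: 0x50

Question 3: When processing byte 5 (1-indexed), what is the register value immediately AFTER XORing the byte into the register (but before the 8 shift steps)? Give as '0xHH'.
Register before byte 5: 0x8F
Byte 5: 0x21
0x8F XOR 0x21 = 0xAE

Answer: 0xAE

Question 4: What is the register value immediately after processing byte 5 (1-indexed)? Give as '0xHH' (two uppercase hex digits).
Answer: 0x43

Derivation:
After byte 1 (0x77): reg=0x42
After byte 2 (0xF9): reg=0x28
After byte 3 (0x10): reg=0xA8
After byte 4 (0xF0): reg=0x8F
After byte 5 (0x21): reg=0x43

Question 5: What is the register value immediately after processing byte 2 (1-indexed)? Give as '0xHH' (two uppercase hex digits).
After byte 1 (0x77): reg=0x42
After byte 2 (0xF9): reg=0x28

Answer: 0x28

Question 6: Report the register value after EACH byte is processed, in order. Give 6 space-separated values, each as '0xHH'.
0x42 0x28 0xA8 0x8F 0x43 0x50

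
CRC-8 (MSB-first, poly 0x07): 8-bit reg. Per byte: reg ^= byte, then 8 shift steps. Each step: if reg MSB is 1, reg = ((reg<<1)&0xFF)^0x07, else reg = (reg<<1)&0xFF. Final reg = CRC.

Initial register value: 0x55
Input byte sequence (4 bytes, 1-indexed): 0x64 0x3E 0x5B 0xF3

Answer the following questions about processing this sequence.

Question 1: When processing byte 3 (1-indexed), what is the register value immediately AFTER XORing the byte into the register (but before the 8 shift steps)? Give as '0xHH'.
Register before byte 3: 0x56
Byte 3: 0x5B
0x56 XOR 0x5B = 0x0D

Answer: 0x0D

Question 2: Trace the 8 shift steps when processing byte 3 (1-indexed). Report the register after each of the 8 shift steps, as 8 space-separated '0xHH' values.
Answer: 0x1A 0x34 0x68 0xD0 0xA7 0x49 0x92 0x23

Derivation:
After byte 1 (0x64): reg=0x97
After byte 2 (0x3E): reg=0x56
Register before byte 3: 0x56
After XOR with byte 0x5B: 0x0D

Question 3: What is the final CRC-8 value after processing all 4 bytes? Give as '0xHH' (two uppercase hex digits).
After byte 1 (0x64): reg=0x97
After byte 2 (0x3E): reg=0x56
After byte 3 (0x5B): reg=0x23
After byte 4 (0xF3): reg=0x3E

Answer: 0x3E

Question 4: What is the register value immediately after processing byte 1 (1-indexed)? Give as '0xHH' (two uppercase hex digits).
Answer: 0x97

Derivation:
After byte 1 (0x64): reg=0x97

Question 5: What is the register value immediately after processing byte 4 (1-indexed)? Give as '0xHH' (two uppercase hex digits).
Answer: 0x3E

Derivation:
After byte 1 (0x64): reg=0x97
After byte 2 (0x3E): reg=0x56
After byte 3 (0x5B): reg=0x23
After byte 4 (0xF3): reg=0x3E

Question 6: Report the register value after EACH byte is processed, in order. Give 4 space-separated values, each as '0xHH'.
0x97 0x56 0x23 0x3E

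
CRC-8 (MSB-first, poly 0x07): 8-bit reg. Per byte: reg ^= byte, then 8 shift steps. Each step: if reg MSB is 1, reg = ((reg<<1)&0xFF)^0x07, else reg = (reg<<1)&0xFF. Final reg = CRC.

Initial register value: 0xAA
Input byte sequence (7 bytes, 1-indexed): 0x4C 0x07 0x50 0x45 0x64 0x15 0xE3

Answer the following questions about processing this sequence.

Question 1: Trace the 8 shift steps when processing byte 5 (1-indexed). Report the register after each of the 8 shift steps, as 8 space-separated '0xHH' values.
After byte 1 (0x4C): reg=0xBC
After byte 2 (0x07): reg=0x28
After byte 3 (0x50): reg=0x6F
After byte 4 (0x45): reg=0xD6
Register before byte 5: 0xD6
After XOR with byte 0x64: 0xB2

Answer: 0x63 0xC6 0x8B 0x11 0x22 0x44 0x88 0x17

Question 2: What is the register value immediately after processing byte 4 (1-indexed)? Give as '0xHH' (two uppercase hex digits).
After byte 1 (0x4C): reg=0xBC
After byte 2 (0x07): reg=0x28
After byte 3 (0x50): reg=0x6F
After byte 4 (0x45): reg=0xD6

Answer: 0xD6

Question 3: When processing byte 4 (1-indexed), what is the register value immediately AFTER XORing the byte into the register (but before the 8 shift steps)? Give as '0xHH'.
Register before byte 4: 0x6F
Byte 4: 0x45
0x6F XOR 0x45 = 0x2A

Answer: 0x2A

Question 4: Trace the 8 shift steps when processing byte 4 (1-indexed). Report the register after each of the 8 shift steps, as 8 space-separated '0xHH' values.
After byte 1 (0x4C): reg=0xBC
After byte 2 (0x07): reg=0x28
After byte 3 (0x50): reg=0x6F
Register before byte 4: 0x6F
After XOR with byte 0x45: 0x2A

Answer: 0x54 0xA8 0x57 0xAE 0x5B 0xB6 0x6B 0xD6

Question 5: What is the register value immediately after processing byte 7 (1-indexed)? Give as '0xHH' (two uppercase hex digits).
Answer: 0x8D

Derivation:
After byte 1 (0x4C): reg=0xBC
After byte 2 (0x07): reg=0x28
After byte 3 (0x50): reg=0x6F
After byte 4 (0x45): reg=0xD6
After byte 5 (0x64): reg=0x17
After byte 6 (0x15): reg=0x0E
After byte 7 (0xE3): reg=0x8D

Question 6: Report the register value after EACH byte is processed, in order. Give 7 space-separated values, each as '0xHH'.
0xBC 0x28 0x6F 0xD6 0x17 0x0E 0x8D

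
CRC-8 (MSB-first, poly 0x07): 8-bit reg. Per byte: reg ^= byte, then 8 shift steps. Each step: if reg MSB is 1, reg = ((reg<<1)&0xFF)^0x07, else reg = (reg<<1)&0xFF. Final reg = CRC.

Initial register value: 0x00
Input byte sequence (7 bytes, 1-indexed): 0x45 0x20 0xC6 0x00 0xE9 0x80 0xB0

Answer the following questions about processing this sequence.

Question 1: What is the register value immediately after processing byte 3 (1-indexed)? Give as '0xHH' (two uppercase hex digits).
Answer: 0xB4

Derivation:
After byte 1 (0x45): reg=0xDC
After byte 2 (0x20): reg=0xFA
After byte 3 (0xC6): reg=0xB4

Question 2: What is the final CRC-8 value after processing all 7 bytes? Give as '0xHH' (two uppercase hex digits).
After byte 1 (0x45): reg=0xDC
After byte 2 (0x20): reg=0xFA
After byte 3 (0xC6): reg=0xB4
After byte 4 (0x00): reg=0x05
After byte 5 (0xE9): reg=0x8A
After byte 6 (0x80): reg=0x36
After byte 7 (0xB0): reg=0x9B

Answer: 0x9B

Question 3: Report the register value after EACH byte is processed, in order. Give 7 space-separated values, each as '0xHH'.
0xDC 0xFA 0xB4 0x05 0x8A 0x36 0x9B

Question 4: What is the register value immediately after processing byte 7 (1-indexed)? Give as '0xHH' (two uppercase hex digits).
After byte 1 (0x45): reg=0xDC
After byte 2 (0x20): reg=0xFA
After byte 3 (0xC6): reg=0xB4
After byte 4 (0x00): reg=0x05
After byte 5 (0xE9): reg=0x8A
After byte 6 (0x80): reg=0x36
After byte 7 (0xB0): reg=0x9B

Answer: 0x9B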